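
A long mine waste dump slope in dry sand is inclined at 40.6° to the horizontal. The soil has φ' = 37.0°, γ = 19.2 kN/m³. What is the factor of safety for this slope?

FS = 0.88

For a dry cohesionless infinite slope the factor of safety is FS = tanφ' / tanβ.
FS = tan37.0° / tan40.6° = 0.7536 / 0.8571 = 0.879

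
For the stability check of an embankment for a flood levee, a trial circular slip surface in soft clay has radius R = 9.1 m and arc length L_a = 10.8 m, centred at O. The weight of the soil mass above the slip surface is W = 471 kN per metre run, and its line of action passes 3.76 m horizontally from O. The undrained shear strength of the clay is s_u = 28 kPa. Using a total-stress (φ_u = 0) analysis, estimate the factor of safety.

FS = 1.55

Taking moments about the centre O, the resisting moment is provided by the undrained shear strength acting along the arc:
M_R = s_u·L_a·R = 28·10.80·9.1 = 2751.8 kN·m/m
M_D = W·d = 471·3.76 = 1771.0 kN·m/m
FS = M_R / M_D = 2751.8 / 1771.0 = 1.554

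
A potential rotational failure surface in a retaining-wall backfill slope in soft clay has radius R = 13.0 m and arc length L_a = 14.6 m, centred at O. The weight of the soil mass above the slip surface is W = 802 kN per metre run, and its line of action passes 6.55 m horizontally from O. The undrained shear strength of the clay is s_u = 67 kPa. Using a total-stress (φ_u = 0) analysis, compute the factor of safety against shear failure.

FS = 2.42

Taking moments about the centre O, the resisting moment is provided by the undrained shear strength acting along the arc:
M_R = s_u·L_a·R = 67·14.60·13.0 = 12716.6 kN·m/m
M_D = W·d = 802·6.55 = 5253.1 kN·m/m
FS = M_R / M_D = 12716.6 / 5253.1 = 2.421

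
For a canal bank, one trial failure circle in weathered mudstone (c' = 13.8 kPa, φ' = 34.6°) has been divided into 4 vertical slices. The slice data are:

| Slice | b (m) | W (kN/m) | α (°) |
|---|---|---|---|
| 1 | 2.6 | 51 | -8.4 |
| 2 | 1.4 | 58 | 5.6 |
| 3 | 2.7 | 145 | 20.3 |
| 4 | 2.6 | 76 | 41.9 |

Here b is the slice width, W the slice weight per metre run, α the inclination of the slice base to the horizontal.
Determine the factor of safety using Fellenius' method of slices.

FS = 3.54

Ordinary method of slices: FS = Σ[c'·Δl_i + (W_i cosα_i)·tanφ'] / Σ W_i sinα_i, with Δl_i = b_i / cosα_i.
Slice 1: Δl = 2.6/cos(-8.4°) = 2.628 m; N'_1 = 51·cos(-8.4°) = 50.5; c'Δl = 36.27; W sinα = -7.5
Slice 2: Δl = 1.4/cos5.6° = 1.407 m; N'_2 = 58·cos5.6° = 57.7; c'Δl = 19.41; W sinα = 5.7
Slice 3: Δl = 2.7/cos20.3° = 2.879 m; N'_3 = 145·cos20.3° = 136.0; c'Δl = 39.73; W sinα = 50.3
Slice 4: Δl = 2.6/cos41.9° = 3.493 m; N'_4 = 76·cos41.9° = 56.6; c'Δl = 48.21; W sinα = 50.8
Σc'Δl = 143.6 kN/m; ΣN' = 300.7 kN/m; ΣW sinα = 99.3 kN/m
Resisting = 143.6 + 300.7·tan34.6° = 143.6 + 207.5 = 351.1 kN/m
FS = 351.1 / 99.3 = 3.537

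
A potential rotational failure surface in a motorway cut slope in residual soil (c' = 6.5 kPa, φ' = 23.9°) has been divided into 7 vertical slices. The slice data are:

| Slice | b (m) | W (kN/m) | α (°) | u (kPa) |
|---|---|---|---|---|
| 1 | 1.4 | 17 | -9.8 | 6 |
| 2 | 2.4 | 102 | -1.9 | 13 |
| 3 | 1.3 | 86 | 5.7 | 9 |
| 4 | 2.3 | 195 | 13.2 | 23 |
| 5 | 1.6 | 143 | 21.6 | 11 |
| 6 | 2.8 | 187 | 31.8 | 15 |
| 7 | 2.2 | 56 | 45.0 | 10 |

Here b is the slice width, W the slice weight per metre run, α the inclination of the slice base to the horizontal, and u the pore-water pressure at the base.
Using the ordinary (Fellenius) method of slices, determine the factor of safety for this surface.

FS = 1.40

Ordinary method of slices: FS = Σ[c'·Δl_i + (W_i cosα_i − u_i·Δl_i)·tanφ'] / Σ W_i sinα_i, with Δl_i = b_i / cosα_i.
Slice 1: Δl = 1.4/cos(-9.8°) = 1.421 m; N'_1 = 17·cos(-9.8°) − 6·1.421 = 8.2; c'Δl = 9.23; W sinα = -2.9
Slice 2: Δl = 2.4/cos(-1.9°) = 2.401 m; N'_2 = 102·cos(-1.9°) − 13·2.401 = 70.7; c'Δl = 15.61; W sinα = -3.4
Slice 3: Δl = 1.3/cos5.7° = 1.306 m; N'_3 = 86·cos5.7° − 9·1.306 = 73.8; c'Δl = 8.49; W sinα = 8.5
Slice 4: Δl = 2.3/cos13.2° = 2.362 m; N'_4 = 195·cos13.2° − 23·2.362 = 135.5; c'Δl = 15.36; W sinα = 44.5
Slice 5: Δl = 1.6/cos21.6° = 1.721 m; N'_5 = 143·cos21.6° − 11·1.721 = 114.0; c'Δl = 11.19; W sinα = 52.6
Slice 6: Δl = 2.8/cos31.8° = 3.295 m; N'_6 = 187·cos31.8° − 15·3.295 = 109.5; c'Δl = 21.41; W sinα = 98.5
Slice 7: Δl = 2.2/cos45.0° = 3.111 m; N'_7 = 56·cos45.0° − 10·3.111 = 8.5; c'Δl = 20.22; W sinα = 39.6
Σc'Δl = 101.5 kN/m; ΣN' = 520.3 kN/m; ΣW sinα = 237.6 kN/m
Resisting = 101.5 + 520.3·tan23.9° = 101.5 + 230.6 = 332.1 kN/m
FS = 332.1 / 237.6 = 1.398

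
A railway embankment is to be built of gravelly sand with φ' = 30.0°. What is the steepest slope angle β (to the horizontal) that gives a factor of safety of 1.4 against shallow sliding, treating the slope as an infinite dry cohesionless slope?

β = 22.4°

For an infinite dry cohesionless slope FS = tanφ'/tanβ, so tanβ = tanφ' / FS.
tanβ = tan30.0° / 1.4 = 0.5774 / 1.4 = 0.4124
β = arctan(0.4124) = 22.41°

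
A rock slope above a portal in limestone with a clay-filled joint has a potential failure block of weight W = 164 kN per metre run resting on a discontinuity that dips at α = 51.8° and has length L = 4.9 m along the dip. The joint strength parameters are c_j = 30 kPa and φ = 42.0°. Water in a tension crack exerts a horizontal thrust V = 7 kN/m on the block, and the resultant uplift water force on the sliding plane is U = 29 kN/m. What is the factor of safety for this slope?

Resolving the block weight along and normal to the plane and applying the Mohr–Coulomb strength on the joint:
N' = W cosα − U − V sinα = 164·cos51.8° − 29 − 7·sin51.8° = 66.9 kN/m
Driving force T = W sinα + V cosα = 164·sin51.8° + 7·cos51.8° = 133.2 kN/m
Resisting force R = c_j·L + N'·tanφ = 30·4.9 + 66.9·tan42.0° = 147.0 + 60.3 = 207.3 kN/m
FS = R / T = 207.3 / 133.2 = 1.556

FS = 1.56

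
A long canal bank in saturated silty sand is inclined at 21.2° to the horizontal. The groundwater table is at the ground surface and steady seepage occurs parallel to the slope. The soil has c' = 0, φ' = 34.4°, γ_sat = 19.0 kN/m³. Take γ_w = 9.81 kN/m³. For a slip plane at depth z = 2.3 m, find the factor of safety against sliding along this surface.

With seepage parallel to the slope and the water table at the surface, the effective normal stress on the slip plane uses the buoyant unit weight γ' = γ_sat − γ_w while the driving shear stress uses γ_sat:
FS = [c' + γ' z cos²β tanφ'] / [γ_sat z sinβ cosβ]
(For c' = 0 this reduces to FS = (γ'/γ_sat)·tanφ'/tanβ.)
γ' = 19.0 − 9.81 = 9.19 kN/m³
Numerator = 0.0 + 9.19·2.3·cos²21.2°·tan34.4° = 0.0 + 9.19·2.3·0.8692·0.6847 = 12.580 kPa
Denominator = 19.0·2.3·sin21.2°·cos21.2° = 19.0·2.3·0.3616·0.9323 = 14.734 kPa
FS = 12.580 / 14.734 = 0.854

FS = 0.85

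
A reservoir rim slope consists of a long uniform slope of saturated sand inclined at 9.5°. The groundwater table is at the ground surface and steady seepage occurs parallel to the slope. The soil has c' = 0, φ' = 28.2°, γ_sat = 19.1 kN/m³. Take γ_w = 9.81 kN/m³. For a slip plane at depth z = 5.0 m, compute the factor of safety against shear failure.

With seepage parallel to the slope and the water table at the surface, the effective normal stress on the slip plane uses the buoyant unit weight γ' = γ_sat − γ_w while the driving shear stress uses γ_sat:
FS = [c' + γ' z cos²β tanφ'] / [γ_sat z sinβ cosβ]
(For c' = 0 this reduces to FS = (γ'/γ_sat)·tanφ'/tanβ.)
γ' = 19.1 − 9.81 = 9.29 kN/m³
Numerator = 0.0 + 9.29·5.0·cos²9.5°·tan28.2° = 0.0 + 9.29·5.0·0.9728·0.5362 = 24.228 kPa
Denominator = 19.1·5.0·sin9.5°·cos9.5° = 19.1·5.0·0.1650·0.9863 = 15.546 kPa
FS = 24.228 / 15.546 = 1.558

FS = 1.56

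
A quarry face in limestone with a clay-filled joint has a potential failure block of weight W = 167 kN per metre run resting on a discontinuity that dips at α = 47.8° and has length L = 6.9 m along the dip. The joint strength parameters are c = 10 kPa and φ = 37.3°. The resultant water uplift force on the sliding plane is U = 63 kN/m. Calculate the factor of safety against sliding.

Resolving the block weight along and normal to the plane and applying the Mohr–Coulomb strength on the joint:
N' = W cosα − U = 167·cos47.8° − 63 = 49.2 kN/m
Driving force T = W sinα = 167·sin47.8° = 123.7 kN/m
Resisting force R = c·L + N'·tanφ = 10·6.9 + 49.2·tan37.3° = 69.0 + 37.5 = 106.5 kN/m
FS = R / T = 106.5 / 123.7 = 0.861

FS = 0.86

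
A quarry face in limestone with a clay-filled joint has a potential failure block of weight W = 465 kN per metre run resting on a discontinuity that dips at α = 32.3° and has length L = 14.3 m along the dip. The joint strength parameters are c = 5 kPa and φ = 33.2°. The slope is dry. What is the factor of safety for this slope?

FS = 1.32

Resolving the block weight along and normal to the plane and applying the Mohr–Coulomb strength on the joint:
N' = W cosα = 465·cos32.3° = 393.0 kN/m
Driving force T = W sinα = 465·sin32.3° = 248.5 kN/m
Resisting force R = c·L + N'·tanφ = 5·14.3 + 393.0·tan33.2° = 71.5 + 257.2 = 328.7 kN/m
FS = R / T = 328.7 / 248.5 = 1.323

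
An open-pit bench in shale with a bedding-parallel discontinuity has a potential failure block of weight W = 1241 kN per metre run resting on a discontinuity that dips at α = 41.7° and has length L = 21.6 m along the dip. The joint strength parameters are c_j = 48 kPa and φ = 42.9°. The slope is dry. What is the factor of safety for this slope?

FS = 2.30

Resolving the block weight along and normal to the plane and applying the Mohr–Coulomb strength on the joint:
N' = W cosα = 1241·cos41.7° = 926.6 kN/m
Driving force T = W sinα = 1241·sin41.7° = 825.6 kN/m
Resisting force R = c_j·L + N'·tanφ = 48·21.6 + 926.6·tan42.9° = 1036.8 + 861.0 = 1897.8 kN/m
FS = R / T = 1897.8 / 825.6 = 2.299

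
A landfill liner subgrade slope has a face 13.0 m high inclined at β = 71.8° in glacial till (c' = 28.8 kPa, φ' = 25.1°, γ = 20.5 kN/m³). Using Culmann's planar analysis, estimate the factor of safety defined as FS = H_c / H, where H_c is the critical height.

H_c = (4c'/γ) · sinβ cosφ' / [1 − cos(β − φ')]
    = (4·28.8/20.5) · sin71.8°·cos25.1° / [1 − cos46.7°]
    = 5.620 · 0.8603 / 0.3142 = 15.39 m
FS = H_c / H = 15.39 / 13.0 = 1.184

FS = 1.18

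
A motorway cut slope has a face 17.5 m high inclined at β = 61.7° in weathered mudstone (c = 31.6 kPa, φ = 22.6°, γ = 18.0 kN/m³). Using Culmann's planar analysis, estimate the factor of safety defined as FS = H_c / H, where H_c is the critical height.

H_c = (4c/γ) · sinβ cosφ / [1 − cos(β − φ)]
    = (4·31.6/18.0) · sin61.7°·cos22.6° / [1 − cos39.1°]
    = 7.022 · 0.8129 / 0.2240 = 25.49 m
FS = H_c / H = 25.49 / 17.5 = 1.456

FS = 1.46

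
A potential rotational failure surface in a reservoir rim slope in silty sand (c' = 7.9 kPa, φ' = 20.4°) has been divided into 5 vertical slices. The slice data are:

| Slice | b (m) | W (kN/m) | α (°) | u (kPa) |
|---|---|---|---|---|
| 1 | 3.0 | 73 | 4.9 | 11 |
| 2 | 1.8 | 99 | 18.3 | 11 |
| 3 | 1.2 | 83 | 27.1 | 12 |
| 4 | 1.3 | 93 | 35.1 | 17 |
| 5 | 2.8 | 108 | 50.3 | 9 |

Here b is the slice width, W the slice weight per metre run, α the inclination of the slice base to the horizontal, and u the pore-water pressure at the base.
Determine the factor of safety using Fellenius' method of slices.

Ordinary method of slices: FS = Σ[c'·Δl_i + (W_i cosα_i − u_i·Δl_i)·tanφ'] / Σ W_i sinα_i, with Δl_i = b_i / cosα_i.
Slice 1: Δl = 3.0/cos4.9° = 3.011 m; N'_1 = 73·cos4.9° − 11·3.011 = 39.6; c'Δl = 23.79; W sinα = 6.2
Slice 2: Δl = 1.8/cos18.3° = 1.896 m; N'_2 = 99·cos18.3° − 11·1.896 = 73.1; c'Δl = 14.98; W sinα = 31.1
Slice 3: Δl = 1.2/cos27.1° = 1.348 m; N'_3 = 83·cos27.1° − 12·1.348 = 57.7; c'Δl = 10.65; W sinα = 37.8
Slice 4: Δl = 1.3/cos35.1° = 1.589 m; N'_4 = 93·cos35.1° − 17·1.589 = 49.1; c'Δl = 12.55; W sinα = 53.5
Slice 5: Δl = 2.8/cos50.3° = 4.383 m; N'_5 = 108·cos50.3° − 9·4.383 = 29.5; c'Δl = 34.63; W sinα = 83.1
Σc'Δl = 96.6 kN/m; ΣN' = 249.1 kN/m; ΣW sinα = 211.7 kN/m
Resisting = 96.6 + 249.1·tan20.4° = 96.6 + 92.6 = 189.2 kN/m
FS = 189.2 / 211.7 = 0.894

FS = 0.89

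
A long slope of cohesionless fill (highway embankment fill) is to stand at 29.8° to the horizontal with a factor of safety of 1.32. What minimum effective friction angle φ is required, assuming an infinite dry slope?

FS = tanφ/tanβ ⇒ tanφ = FS · tanβ = 1.32 · tan29.8° = 0.7560
φ = arctan(0.7560) = 37.09°

φ = 37.1°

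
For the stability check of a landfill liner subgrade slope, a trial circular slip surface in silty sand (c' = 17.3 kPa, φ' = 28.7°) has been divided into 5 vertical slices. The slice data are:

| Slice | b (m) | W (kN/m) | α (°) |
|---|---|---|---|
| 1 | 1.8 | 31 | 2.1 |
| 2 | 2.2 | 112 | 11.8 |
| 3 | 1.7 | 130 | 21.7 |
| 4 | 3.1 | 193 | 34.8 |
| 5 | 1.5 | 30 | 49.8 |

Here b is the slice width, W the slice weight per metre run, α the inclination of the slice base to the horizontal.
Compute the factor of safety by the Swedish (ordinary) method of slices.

FS = 2.18

Ordinary method of slices: FS = Σ[c'·Δl_i + (W_i cosα_i)·tanφ'] / Σ W_i sinα_i, with Δl_i = b_i / cosα_i.
Slice 1: Δl = 1.8/cos2.1° = 1.801 m; N'_1 = 31·cos2.1° = 31.0; c'Δl = 31.16; W sinα = 1.1
Slice 2: Δl = 2.2/cos11.8° = 2.247 m; N'_2 = 112·cos11.8° = 109.6; c'Δl = 38.88; W sinα = 22.9
Slice 3: Δl = 1.7/cos21.7° = 1.830 m; N'_3 = 130·cos21.7° = 120.8; c'Δl = 31.65; W sinα = 48.1
Slice 4: Δl = 3.1/cos34.8° = 3.775 m; N'_4 = 193·cos34.8° = 158.5; c'Δl = 65.31; W sinα = 110.1
Slice 5: Δl = 1.5/cos49.8° = 2.324 m; N'_5 = 30·cos49.8° = 19.4; c'Δl = 40.20; W sinα = 22.9
Σc'Δl = 207.2 kN/m; ΣN' = 439.2 kN/m; ΣW sinα = 205.2 kN/m
Resisting = 207.2 + 439.2·tan28.7° = 207.2 + 240.5 = 447.7 kN/m
FS = 447.7 / 205.2 = 2.182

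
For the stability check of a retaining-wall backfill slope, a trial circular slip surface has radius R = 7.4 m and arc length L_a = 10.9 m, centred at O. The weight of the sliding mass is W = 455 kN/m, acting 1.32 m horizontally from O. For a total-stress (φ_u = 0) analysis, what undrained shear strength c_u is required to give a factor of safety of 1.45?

FS = c_u·L_a·R / (W·d), so c_u = FS·W·d / (L_a·R).
c_u = 1.45·455·1.32 / (10.90·7.4) = 870.9 / 80.66 = 10.80 kPa

c_u = 10.8 kPa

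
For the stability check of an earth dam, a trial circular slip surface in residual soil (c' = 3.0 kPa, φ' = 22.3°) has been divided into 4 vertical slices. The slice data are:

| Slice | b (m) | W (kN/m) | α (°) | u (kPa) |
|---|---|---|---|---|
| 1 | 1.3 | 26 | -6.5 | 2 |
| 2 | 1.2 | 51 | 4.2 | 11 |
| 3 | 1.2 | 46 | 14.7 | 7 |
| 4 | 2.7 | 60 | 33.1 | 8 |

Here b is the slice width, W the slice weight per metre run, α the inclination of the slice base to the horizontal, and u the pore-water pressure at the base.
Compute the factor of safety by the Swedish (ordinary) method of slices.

Ordinary method of slices: FS = Σ[c'·Δl_i + (W_i cosα_i − u_i·Δl_i)·tanφ'] / Σ W_i sinα_i, with Δl_i = b_i / cosα_i.
Slice 1: Δl = 1.3/cos(-6.5°) = 1.308 m; N'_1 = 26·cos(-6.5°) − 2·1.308 = 23.2; c'Δl = 3.93; W sinα = -2.9
Slice 2: Δl = 1.2/cos4.2° = 1.203 m; N'_2 = 51·cos4.2° − 11·1.203 = 37.6; c'Δl = 3.61; W sinα = 3.7
Slice 3: Δl = 1.2/cos14.7° = 1.241 m; N'_3 = 46·cos14.7° − 7·1.241 = 35.8; c'Δl = 3.72; W sinα = 11.7
Slice 4: Δl = 2.7/cos33.1° = 3.223 m; N'_4 = 60·cos33.1° − 8·3.223 = 24.5; c'Δl = 9.67; W sinα = 32.8
Σc'Δl = 20.9 kN/m; ΣN' = 121.1 kN/m; ΣW sinα = 45.2 kN/m
Resisting = 20.9 + 121.1·tan22.3° = 20.9 + 49.7 = 70.6 kN/m
FS = 70.6 / 45.2 = 1.561

FS = 1.56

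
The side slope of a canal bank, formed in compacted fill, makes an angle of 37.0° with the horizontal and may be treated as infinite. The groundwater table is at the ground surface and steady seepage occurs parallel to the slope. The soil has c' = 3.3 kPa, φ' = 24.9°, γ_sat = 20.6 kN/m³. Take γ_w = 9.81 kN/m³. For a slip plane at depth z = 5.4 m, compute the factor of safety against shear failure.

With seepage parallel to the slope and the water table at the surface, the effective normal stress on the slip plane uses the buoyant unit weight γ' = γ_sat − γ_w while the driving shear stress uses γ_sat:
FS = [c' + γ' z cos²β tanφ'] / [γ_sat z sinβ cosβ]
γ' = 20.6 − 9.81 = 10.79 kN/m³
Numerator = 3.3 + 10.79·5.4·cos²37.0°·tan24.9° = 3.3 + 10.79·5.4·0.6378·0.4642 = 20.551 kPa
Denominator = 20.6·5.4·sin37.0°·cos37.0° = 20.6·5.4·0.6018·0.7986 = 53.465 kPa
FS = 20.551 / 53.465 = 0.384

FS = 0.38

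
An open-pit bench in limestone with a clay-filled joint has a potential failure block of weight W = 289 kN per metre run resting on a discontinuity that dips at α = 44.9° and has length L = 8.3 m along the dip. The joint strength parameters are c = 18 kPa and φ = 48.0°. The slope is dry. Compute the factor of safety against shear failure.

Resolving the block weight along and normal to the plane and applying the Mohr–Coulomb strength on the joint:
N' = W cosα = 289·cos44.9° = 204.7 kN/m
Driving force T = W sinα = 289·sin44.9° = 204.0 kN/m
Resisting force R = c·L + N'·tanφ = 18·8.3 + 204.7·tan48.0° = 149.4 + 227.4 = 376.8 kN/m
FS = R / T = 376.8 / 204.0 = 1.847

FS = 1.85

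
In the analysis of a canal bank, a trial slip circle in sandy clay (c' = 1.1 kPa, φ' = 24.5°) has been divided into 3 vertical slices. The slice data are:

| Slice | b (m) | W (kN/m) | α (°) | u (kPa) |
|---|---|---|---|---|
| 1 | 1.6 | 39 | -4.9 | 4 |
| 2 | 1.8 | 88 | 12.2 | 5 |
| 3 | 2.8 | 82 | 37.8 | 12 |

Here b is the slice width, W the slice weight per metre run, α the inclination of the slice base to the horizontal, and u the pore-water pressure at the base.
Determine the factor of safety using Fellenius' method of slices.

FS = 1.03

Ordinary method of slices: FS = Σ[c'·Δl_i + (W_i cosα_i − u_i·Δl_i)·tanφ'] / Σ W_i sinα_i, with Δl_i = b_i / cosα_i.
Slice 1: Δl = 1.6/cos(-4.9°) = 1.606 m; N'_1 = 39·cos(-4.9°) − 4·1.606 = 32.4; c'Δl = 1.77; W sinα = -3.3
Slice 2: Δl = 1.8/cos12.2° = 1.842 m; N'_2 = 88·cos12.2° − 5·1.842 = 76.8; c'Δl = 2.03; W sinα = 18.6
Slice 3: Δl = 2.8/cos37.8° = 3.544 m; N'_3 = 82·cos37.8° − 12·3.544 = 22.3; c'Δl = 3.90; W sinα = 50.3
Σc'Δl = 7.7 kN/m; ΣN' = 131.5 kN/m; ΣW sinα = 65.5 kN/m
Resisting = 7.7 + 131.5·tan24.5° = 7.7 + 59.9 = 67.6 kN/m
FS = 67.6 / 65.5 = 1.032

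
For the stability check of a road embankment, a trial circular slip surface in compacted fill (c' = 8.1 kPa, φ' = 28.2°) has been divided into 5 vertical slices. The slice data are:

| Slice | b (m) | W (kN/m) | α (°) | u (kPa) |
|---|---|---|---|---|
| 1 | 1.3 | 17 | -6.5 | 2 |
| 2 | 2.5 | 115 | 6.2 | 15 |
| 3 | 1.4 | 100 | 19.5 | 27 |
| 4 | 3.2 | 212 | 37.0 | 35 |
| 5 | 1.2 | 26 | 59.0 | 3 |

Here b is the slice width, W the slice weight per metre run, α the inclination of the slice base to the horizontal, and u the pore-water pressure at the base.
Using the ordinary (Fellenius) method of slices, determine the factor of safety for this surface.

Ordinary method of slices: FS = Σ[c'·Δl_i + (W_i cosα_i − u_i·Δl_i)·tanφ'] / Σ W_i sinα_i, with Δl_i = b_i / cosα_i.
Slice 1: Δl = 1.3/cos(-6.5°) = 1.308 m; N'_1 = 17·cos(-6.5°) − 2·1.308 = 14.3; c'Δl = 10.60; W sinα = -1.9
Slice 2: Δl = 2.5/cos6.2° = 2.515 m; N'_2 = 115·cos6.2° − 15·2.515 = 76.6; c'Δl = 20.37; W sinα = 12.4
Slice 3: Δl = 1.4/cos19.5° = 1.485 m; N'_3 = 100·cos19.5° − 27·1.485 = 54.2; c'Δl = 12.03; W sinα = 33.4
Slice 4: Δl = 3.2/cos37.0° = 4.007 m; N'_4 = 212·cos37.0° − 35·4.007 = 29.1; c'Δl = 32.46; W sinα = 127.6
Slice 5: Δl = 1.2/cos59.0° = 2.330 m; N'_5 = 26·cos59.0° − 3·2.330 = 6.4; c'Δl = 18.87; W sinα = 22.3
Σc'Δl = 94.3 kN/m; ΣN' = 180.5 kN/m; ΣW sinα = 193.7 kN/m
Resisting = 94.3 + 180.5·tan28.2° = 94.3 + 96.8 = 191.1 kN/m
FS = 191.1 / 193.7 = 0.986

FS = 0.99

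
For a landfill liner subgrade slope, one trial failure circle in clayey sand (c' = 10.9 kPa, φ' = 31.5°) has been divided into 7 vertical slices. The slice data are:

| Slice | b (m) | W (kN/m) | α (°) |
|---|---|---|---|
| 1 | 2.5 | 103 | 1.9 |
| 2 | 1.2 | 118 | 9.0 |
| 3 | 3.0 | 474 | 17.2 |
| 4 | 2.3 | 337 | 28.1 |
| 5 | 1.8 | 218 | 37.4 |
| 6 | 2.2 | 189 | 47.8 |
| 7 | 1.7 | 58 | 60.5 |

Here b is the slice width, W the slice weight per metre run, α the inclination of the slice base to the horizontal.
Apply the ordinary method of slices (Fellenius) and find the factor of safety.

FS = 1.55

Ordinary method of slices: FS = Σ[c'·Δl_i + (W_i cosα_i)·tanφ'] / Σ W_i sinα_i, with Δl_i = b_i / cosα_i.
Slice 1: Δl = 2.5/cos1.9° = 2.501 m; N'_1 = 103·cos1.9° = 102.9; c'Δl = 27.26; W sinα = 3.4
Slice 2: Δl = 1.2/cos9.0° = 1.215 m; N'_2 = 118·cos9.0° = 116.5; c'Δl = 13.24; W sinα = 18.5
Slice 3: Δl = 3.0/cos17.2° = 3.140 m; N'_3 = 474·cos17.2° = 452.8; c'Δl = 34.23; W sinα = 140.2
Slice 4: Δl = 2.3/cos28.1° = 2.607 m; N'_4 = 337·cos28.1° = 297.3; c'Δl = 28.42; W sinα = 158.7
Slice 5: Δl = 1.8/cos37.4° = 2.266 m; N'_5 = 218·cos37.4° = 173.2; c'Δl = 24.70; W sinα = 132.4
Slice 6: Δl = 2.2/cos47.8° = 3.275 m; N'_6 = 189·cos47.8° = 127.0; c'Δl = 35.70; W sinα = 140.0
Slice 7: Δl = 1.7/cos60.5° = 3.452 m; N'_7 = 58·cos60.5° = 28.6; c'Δl = 37.63; W sinα = 50.5
Σc'Δl = 201.2 kN/m; ΣN' = 1298.3 kN/m; ΣW sinα = 643.7 kN/m
Resisting = 201.2 + 1298.3·tan31.5° = 201.2 + 795.6 = 996.8 kN/m
FS = 996.8 / 643.7 = 1.549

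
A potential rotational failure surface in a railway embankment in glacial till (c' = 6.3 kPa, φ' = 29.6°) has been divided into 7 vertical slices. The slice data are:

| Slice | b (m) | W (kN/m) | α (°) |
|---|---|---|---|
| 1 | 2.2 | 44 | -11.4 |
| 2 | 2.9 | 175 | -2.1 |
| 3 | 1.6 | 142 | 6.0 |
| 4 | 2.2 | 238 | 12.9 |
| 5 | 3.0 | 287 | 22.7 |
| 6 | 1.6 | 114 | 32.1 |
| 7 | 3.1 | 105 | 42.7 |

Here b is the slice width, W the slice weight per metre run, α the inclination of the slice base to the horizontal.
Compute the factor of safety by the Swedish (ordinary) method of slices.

Ordinary method of slices: FS = Σ[c'·Δl_i + (W_i cosα_i)·tanφ'] / Σ W_i sinα_i, with Δl_i = b_i / cosα_i.
Slice 1: Δl = 2.2/cos(-11.4°) = 2.244 m; N'_1 = 44·cos(-11.4°) = 43.1; c'Δl = 14.14; W sinα = -8.7
Slice 2: Δl = 2.9/cos(-2.1°) = 2.902 m; N'_2 = 175·cos(-2.1°) = 174.9; c'Δl = 18.28; W sinα = -6.4
Slice 3: Δl = 1.6/cos6.0° = 1.609 m; N'_3 = 142·cos6.0° = 141.2; c'Δl = 10.14; W sinα = 14.8
Slice 4: Δl = 2.2/cos12.9° = 2.257 m; N'_4 = 238·cos12.9° = 232.0; c'Δl = 14.22; W sinα = 53.1
Slice 5: Δl = 3.0/cos22.7° = 3.252 m; N'_5 = 287·cos22.7° = 264.8; c'Δl = 20.49; W sinα = 110.8
Slice 6: Δl = 1.6/cos32.1° = 1.889 m; N'_6 = 114·cos32.1° = 96.6; c'Δl = 11.90; W sinα = 60.6
Slice 7: Δl = 3.1/cos42.7° = 4.218 m; N'_7 = 105·cos42.7° = 77.2; c'Δl = 26.57; W sinα = 71.2
Σc'Δl = 115.7 kN/m; ΣN' = 1029.7 kN/m; ΣW sinα = 295.4 kN/m
Resisting = 115.7 + 1029.7·tan29.6° = 115.7 + 585.0 = 700.7 kN/m
FS = 700.7 / 295.4 = 2.372

FS = 2.37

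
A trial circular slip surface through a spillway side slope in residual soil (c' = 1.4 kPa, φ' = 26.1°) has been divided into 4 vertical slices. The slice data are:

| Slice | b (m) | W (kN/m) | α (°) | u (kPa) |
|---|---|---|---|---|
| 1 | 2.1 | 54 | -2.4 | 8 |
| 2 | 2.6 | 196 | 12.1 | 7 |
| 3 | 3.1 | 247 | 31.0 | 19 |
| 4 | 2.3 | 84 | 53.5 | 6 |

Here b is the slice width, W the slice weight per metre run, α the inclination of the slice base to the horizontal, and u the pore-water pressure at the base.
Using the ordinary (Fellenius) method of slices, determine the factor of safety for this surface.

Ordinary method of slices: FS = Σ[c'·Δl_i + (W_i cosα_i − u_i·Δl_i)·tanφ'] / Σ W_i sinα_i, with Δl_i = b_i / cosα_i.
Slice 1: Δl = 2.1/cos(-2.4°) = 2.102 m; N'_1 = 54·cos(-2.4°) − 8·2.102 = 37.1; c'Δl = 2.94; W sinα = -2.3
Slice 2: Δl = 2.6/cos12.1° = 2.659 m; N'_2 = 196·cos12.1° − 7·2.659 = 173.0; c'Δl = 3.72; W sinα = 41.1
Slice 3: Δl = 3.1/cos31.0° = 3.617 m; N'_3 = 247·cos31.0° − 19·3.617 = 143.0; c'Δl = 5.06; W sinα = 127.2
Slice 4: Δl = 2.3/cos53.5° = 3.867 m; N'_4 = 84·cos53.5° − 6·3.867 = 26.8; c'Δl = 5.41; W sinα = 67.5
Σc'Δl = 17.1 kN/m; ΣN' = 379.9 kN/m; ΣW sinα = 233.6 kN/m
Resisting = 17.1 + 379.9·tan26.1° = 17.1 + 186.1 = 203.3 kN/m
FS = 203.3 / 233.6 = 0.870

FS = 0.87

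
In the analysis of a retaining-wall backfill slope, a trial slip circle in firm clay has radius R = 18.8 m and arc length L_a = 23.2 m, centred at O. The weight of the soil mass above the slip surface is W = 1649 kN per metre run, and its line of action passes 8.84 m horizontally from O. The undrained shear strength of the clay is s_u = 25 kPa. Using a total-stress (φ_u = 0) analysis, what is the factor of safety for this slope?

Taking moments about the centre O, the resisting moment is provided by the undrained shear strength acting along the arc:
M_R = s_u·L_a·R = 25·23.20·18.8 = 10904.0 kN·m/m
M_D = W·d = 1649·8.84 = 14577.2 kN·m/m
FS = M_R / M_D = 10904.0 / 14577.2 = 0.748

FS = 0.75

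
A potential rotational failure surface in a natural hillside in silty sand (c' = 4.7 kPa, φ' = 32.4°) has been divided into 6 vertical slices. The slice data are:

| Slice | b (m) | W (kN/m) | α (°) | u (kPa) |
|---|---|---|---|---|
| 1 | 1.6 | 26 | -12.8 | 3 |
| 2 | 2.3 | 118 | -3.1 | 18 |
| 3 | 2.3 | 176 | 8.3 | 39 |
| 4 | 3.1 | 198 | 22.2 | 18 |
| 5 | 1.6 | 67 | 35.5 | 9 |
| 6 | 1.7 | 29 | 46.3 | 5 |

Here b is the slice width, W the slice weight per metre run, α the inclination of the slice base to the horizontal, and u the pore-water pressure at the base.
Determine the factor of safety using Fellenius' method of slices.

FS = 1.94

Ordinary method of slices: FS = Σ[c'·Δl_i + (W_i cosα_i − u_i·Δl_i)·tanφ'] / Σ W_i sinα_i, with Δl_i = b_i / cosα_i.
Slice 1: Δl = 1.6/cos(-12.8°) = 1.641 m; N'_1 = 26·cos(-12.8°) − 3·1.641 = 20.4; c'Δl = 7.71; W sinα = -5.8
Slice 2: Δl = 2.3/cos(-3.1°) = 2.303 m; N'_2 = 118·cos(-3.1°) − 18·2.303 = 76.4; c'Δl = 10.83; W sinα = -6.4
Slice 3: Δl = 2.3/cos8.3° = 2.324 m; N'_3 = 176·cos8.3° − 39·2.324 = 83.5; c'Δl = 10.92; W sinα = 25.4
Slice 4: Δl = 3.1/cos22.2° = 3.348 m; N'_4 = 198·cos22.2° − 18·3.348 = 123.1; c'Δl = 15.74; W sinα = 74.8
Slice 5: Δl = 1.6/cos35.5° = 1.965 m; N'_5 = 67·cos35.5° − 9·1.965 = 36.9; c'Δl = 9.24; W sinα = 38.9
Slice 6: Δl = 1.7/cos46.3° = 2.461 m; N'_6 = 29·cos46.3° − 5·2.461 = 7.7; c'Δl = 11.56; W sinα = 21.0
Σc'Δl = 66.0 kN/m; ΣN' = 348.0 kN/m; ΣW sinα = 148.0 kN/m
Resisting = 66.0 + 348.0·tan32.4° = 66.0 + 220.8 = 286.8 kN/m
FS = 286.8 / 148.0 = 1.939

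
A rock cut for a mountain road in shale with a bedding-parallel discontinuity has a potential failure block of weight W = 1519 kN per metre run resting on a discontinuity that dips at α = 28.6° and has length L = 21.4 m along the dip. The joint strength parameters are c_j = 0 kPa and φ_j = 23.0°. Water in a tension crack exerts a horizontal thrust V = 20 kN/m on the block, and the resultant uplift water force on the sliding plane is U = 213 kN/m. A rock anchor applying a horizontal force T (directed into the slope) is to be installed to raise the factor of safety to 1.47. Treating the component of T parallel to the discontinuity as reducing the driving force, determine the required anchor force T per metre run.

T = 417 kN/m

Resolving forces along and normal to the sliding plane, with the horizontal anchor force T adding T·sinα to the effective normal force and T·cosα acting up the plane against the driving force:
FS = [c_jL + (W cosα − U − V sinα + T sinα) tanφ_j] / [W sinα + V cosα − T cosα]
Without the anchor: N' = 1111.1 kN/m, driving T_d = 744.7 kN/m, resisting R = 0·21.4 + 1111.1·tan23.0° = 471.6 kN/m, FS = 0.63.
Setting FS = 1.47 and solving for T:
1.47·(744.7 − T cos28.6°) = 471.6 + T sin28.6°·tan23.0°
T·(sin28.6°·tan23.0° + 1.47·cos28.6°) = 1.47·744.7 − 471.6
T·(0.4787·0.4245 + 1.47·0.8780) = 1094.7 − 471.6 = 623.1
T·1.4938 = 623.1
T = 417.1 kN/m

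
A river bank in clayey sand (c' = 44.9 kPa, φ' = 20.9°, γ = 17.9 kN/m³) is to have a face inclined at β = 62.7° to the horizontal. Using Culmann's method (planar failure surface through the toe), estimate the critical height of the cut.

H_c = 32.73 m

Culmann's analysis gives the critical failure plane at α_cr = (β + φ')/2 = (62.7 + 20.9)/2 = 41.8°, and the critical height
H_c = (4c'/γ) · sinβ cosφ' / [1 − cos(β − φ')]
    = (4·44.9/17.9) · sin62.7°·cos20.9° / [1 − cos(41.8°)]
    = 10.034 · 0.8886·0.9342 / [1 − 0.7455]
    = 10.034 · 0.8302 / 0.2545
    = 32.73 m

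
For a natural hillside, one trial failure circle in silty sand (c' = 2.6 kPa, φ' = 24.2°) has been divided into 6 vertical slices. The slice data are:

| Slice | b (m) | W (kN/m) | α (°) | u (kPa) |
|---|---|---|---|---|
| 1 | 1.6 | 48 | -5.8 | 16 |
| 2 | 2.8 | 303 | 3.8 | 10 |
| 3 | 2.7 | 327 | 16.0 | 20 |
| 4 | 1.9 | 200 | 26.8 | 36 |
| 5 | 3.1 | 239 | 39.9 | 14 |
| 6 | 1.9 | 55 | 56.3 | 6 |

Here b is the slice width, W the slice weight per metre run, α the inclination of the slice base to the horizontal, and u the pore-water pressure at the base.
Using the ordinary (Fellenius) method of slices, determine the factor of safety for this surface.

FS = 1.01

Ordinary method of slices: FS = Σ[c'·Δl_i + (W_i cosα_i − u_i·Δl_i)·tanφ'] / Σ W_i sinα_i, with Δl_i = b_i / cosα_i.
Slice 1: Δl = 1.6/cos(-5.8°) = 1.608 m; N'_1 = 48·cos(-5.8°) − 16·1.608 = 22.0; c'Δl = 4.18; W sinα = -4.9
Slice 2: Δl = 2.8/cos3.8° = 2.806 m; N'_2 = 303·cos3.8° − 10·2.806 = 274.3; c'Δl = 7.30; W sinα = 20.1
Slice 3: Δl = 2.7/cos16.0° = 2.809 m; N'_3 = 327·cos16.0° − 20·2.809 = 258.2; c'Δl = 7.30; W sinα = 90.1
Slice 4: Δl = 1.9/cos26.8° = 2.129 m; N'_4 = 200·cos26.8° − 36·2.129 = 101.9; c'Δl = 5.53; W sinα = 90.2
Slice 5: Δl = 3.1/cos39.9° = 4.041 m; N'_5 = 239·cos39.9° − 14·4.041 = 126.8; c'Δl = 10.51; W sinα = 153.3
Slice 6: Δl = 1.9/cos56.3° = 3.424 m; N'_6 = 55·cos56.3° − 6·3.424 = 10.0; c'Δl = 8.90; W sinα = 45.8
Σc'Δl = 43.7 kN/m; ΣN' = 793.1 kN/m; ΣW sinα = 394.6 kN/m
Resisting = 43.7 + 793.1·tan24.2° = 43.7 + 356.4 = 400.2 kN/m
FS = 400.2 / 394.6 = 1.014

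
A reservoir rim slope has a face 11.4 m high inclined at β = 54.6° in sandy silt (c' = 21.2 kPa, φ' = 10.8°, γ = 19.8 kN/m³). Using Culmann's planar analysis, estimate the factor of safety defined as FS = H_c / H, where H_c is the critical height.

H_c = (4c'/γ) · sinβ cosφ' / [1 − cos(β − φ')]
    = (4·21.2/19.8) · sin54.6°·cos10.8° / [1 − cos43.8°]
    = 4.283 · 0.8007 / 0.2782 = 12.32 m
FS = H_c / H = 12.32 / 11.4 = 1.081

FS = 1.08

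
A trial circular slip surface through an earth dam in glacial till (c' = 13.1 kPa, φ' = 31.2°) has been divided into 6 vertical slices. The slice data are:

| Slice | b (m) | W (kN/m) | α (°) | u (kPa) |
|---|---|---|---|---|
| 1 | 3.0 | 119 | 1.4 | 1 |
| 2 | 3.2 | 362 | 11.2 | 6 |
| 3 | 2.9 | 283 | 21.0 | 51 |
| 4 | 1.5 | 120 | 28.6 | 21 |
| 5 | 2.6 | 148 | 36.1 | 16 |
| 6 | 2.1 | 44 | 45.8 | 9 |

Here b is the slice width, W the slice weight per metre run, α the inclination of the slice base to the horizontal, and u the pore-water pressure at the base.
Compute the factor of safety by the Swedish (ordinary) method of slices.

Ordinary method of slices: FS = Σ[c'·Δl_i + (W_i cosα_i − u_i·Δl_i)·tanφ'] / Σ W_i sinα_i, with Δl_i = b_i / cosα_i.
Slice 1: Δl = 3.0/cos1.4° = 3.001 m; N'_1 = 119·cos1.4° − 1·3.001 = 116.0; c'Δl = 39.31; W sinα = 2.9
Slice 2: Δl = 3.2/cos11.2° = 3.262 m; N'_2 = 362·cos11.2° − 6·3.262 = 335.5; c'Δl = 42.73; W sinα = 70.3
Slice 3: Δl = 2.9/cos21.0° = 3.106 m; N'_3 = 283·cos21.0° − 51·3.106 = 105.8; c'Δl = 40.69; W sinα = 101.4
Slice 4: Δl = 1.5/cos28.6° = 1.708 m; N'_4 = 120·cos28.6° − 21·1.708 = 69.5; c'Δl = 22.38; W sinα = 57.4
Slice 5: Δl = 2.6/cos36.1° = 3.218 m; N'_5 = 148·cos36.1° − 16·3.218 = 68.1; c'Δl = 42.15; W sinα = 87.2
Slice 6: Δl = 2.1/cos45.8° = 3.012 m; N'_6 = 44·cos45.8° − 9·3.012 = 3.6; c'Δl = 39.46; W sinα = 31.5
Σc'Δl = 226.7 kN/m; ΣN' = 698.4 kN/m; ΣW sinα = 350.8 kN/m
Resisting = 226.7 + 698.4·tan31.2° = 226.7 + 423.0 = 649.7 kN/m
FS = 649.7 / 350.8 = 1.852

FS = 1.85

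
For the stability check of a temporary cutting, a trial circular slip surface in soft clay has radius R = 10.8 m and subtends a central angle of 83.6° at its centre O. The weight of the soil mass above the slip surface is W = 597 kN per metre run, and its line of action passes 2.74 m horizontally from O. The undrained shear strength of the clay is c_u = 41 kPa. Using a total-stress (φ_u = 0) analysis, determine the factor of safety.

FS = 4.27

Taking moments about the centre O, the resisting moment is provided by the undrained shear strength acting along the arc:
Arc length L_a = R·θ = 10.8·(83.6°·π/180) = 10.8·1.4591 = 15.76 m
M_R = c_u·L_a·R = 41·15.76·10.8 = 6977.7 kN·m/m
M_D = W·d = 597·2.74 = 1635.8 kN·m/m
FS = M_R / M_D = 6977.7 / 1635.8 = 4.266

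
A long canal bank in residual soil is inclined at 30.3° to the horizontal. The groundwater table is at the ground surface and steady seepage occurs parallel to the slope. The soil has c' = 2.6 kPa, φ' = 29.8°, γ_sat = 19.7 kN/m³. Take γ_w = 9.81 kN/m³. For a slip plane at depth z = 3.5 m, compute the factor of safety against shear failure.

FS = 0.58

With seepage parallel to the slope and the water table at the surface, the effective normal stress on the slip plane uses the buoyant unit weight γ' = γ_sat − γ_w while the driving shear stress uses γ_sat:
FS = [c' + γ' z cos²β tanφ'] / [γ_sat z sinβ cosβ]
γ' = 19.7 − 9.81 = 9.89 kN/m³
Numerator = 2.6 + 9.89·3.5·cos²30.3°·tan29.8° = 2.6 + 9.89·3.5·0.7455·0.5727 = 17.378 kPa
Denominator = 19.7·3.5·sin30.3°·cos30.3° = 19.7·3.5·0.5045·0.8634 = 30.035 kPa
FS = 17.378 / 30.035 = 0.579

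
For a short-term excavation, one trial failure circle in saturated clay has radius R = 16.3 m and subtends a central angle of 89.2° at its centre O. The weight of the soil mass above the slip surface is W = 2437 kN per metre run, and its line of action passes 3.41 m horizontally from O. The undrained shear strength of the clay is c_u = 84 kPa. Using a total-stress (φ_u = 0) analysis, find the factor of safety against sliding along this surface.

FS = 4.18

Taking moments about the centre O, the resisting moment is provided by the undrained shear strength acting along the arc:
Arc length L_a = R·θ = 16.3·(89.2°·π/180) = 16.3·1.5568 = 25.38 m
M_R = c_u·L_a·R = 84·25.38·16.3 = 34745.4 kN·m/m
M_D = W·d = 2437·3.41 = 8310.2 kN·m/m
FS = M_R / M_D = 34745.4 / 8310.2 = 4.181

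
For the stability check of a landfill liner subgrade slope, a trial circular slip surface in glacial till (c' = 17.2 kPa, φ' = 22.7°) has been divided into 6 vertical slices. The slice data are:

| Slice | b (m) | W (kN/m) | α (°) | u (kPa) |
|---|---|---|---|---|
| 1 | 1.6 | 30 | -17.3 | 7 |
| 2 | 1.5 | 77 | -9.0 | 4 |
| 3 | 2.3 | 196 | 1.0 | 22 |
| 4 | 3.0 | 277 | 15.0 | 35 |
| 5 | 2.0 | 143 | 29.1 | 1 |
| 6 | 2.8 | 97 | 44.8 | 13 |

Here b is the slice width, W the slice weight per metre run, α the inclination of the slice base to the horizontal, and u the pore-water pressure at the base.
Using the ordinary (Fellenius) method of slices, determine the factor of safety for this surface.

Ordinary method of slices: FS = Σ[c'·Δl_i + (W_i cosα_i − u_i·Δl_i)·tanφ'] / Σ W_i sinα_i, with Δl_i = b_i / cosα_i.
Slice 1: Δl = 1.6/cos(-17.3°) = 1.676 m; N'_1 = 30·cos(-17.3°) − 7·1.676 = 16.9; c'Δl = 28.82; W sinα = -8.9
Slice 2: Δl = 1.5/cos(-9.0°) = 1.519 m; N'_2 = 77·cos(-9.0°) − 4·1.519 = 70.0; c'Δl = 26.12; W sinα = -12.0
Slice 3: Δl = 2.3/cos1.0° = 2.300 m; N'_3 = 196·cos1.0° − 22·2.300 = 145.4; c'Δl = 39.57; W sinα = 3.4
Slice 4: Δl = 3.0/cos15.0° = 3.106 m; N'_4 = 277·cos15.0° − 35·3.106 = 158.9; c'Δl = 53.42; W sinα = 71.7
Slice 5: Δl = 2.0/cos29.1° = 2.289 m; N'_5 = 143·cos29.1° − 1·2.289 = 122.7; c'Δl = 39.37; W sinα = 69.5
Slice 6: Δl = 2.8/cos44.8° = 3.946 m; N'_6 = 97·cos44.8° − 13·3.946 = 17.5; c'Δl = 67.87; W sinα = 68.3
Σc'Δl = 255.2 kN/m; ΣN' = 531.3 kN/m; ΣW sinα = 192.0 kN/m
Resisting = 255.2 + 531.3·tan22.7° = 255.2 + 222.2 = 477.4 kN/m
FS = 477.4 / 192.0 = 2.486

FS = 2.49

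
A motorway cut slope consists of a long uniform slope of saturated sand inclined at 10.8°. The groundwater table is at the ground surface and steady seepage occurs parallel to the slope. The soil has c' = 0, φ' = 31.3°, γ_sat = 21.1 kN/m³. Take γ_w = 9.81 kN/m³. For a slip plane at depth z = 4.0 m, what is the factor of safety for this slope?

FS = 1.71

With seepage parallel to the slope and the water table at the surface, the effective normal stress on the slip plane uses the buoyant unit weight γ' = γ_sat − γ_w while the driving shear stress uses γ_sat:
FS = [c' + γ' z cos²β tanφ'] / [γ_sat z sinβ cosβ]
(For c' = 0 this reduces to FS = (γ'/γ_sat)·tanφ'/tanβ.)
γ' = 21.1 − 9.81 = 11.29 kN/m³
Numerator = 0.0 + 11.29·4.0·cos²10.8°·tan31.3° = 0.0 + 11.29·4.0·0.9649·0.6080 = 26.494 kPa
Denominator = 21.1·4.0·sin10.8°·cos10.8° = 21.1·4.0·0.1874·0.9823 = 15.535 kPa
FS = 26.494 / 15.535 = 1.705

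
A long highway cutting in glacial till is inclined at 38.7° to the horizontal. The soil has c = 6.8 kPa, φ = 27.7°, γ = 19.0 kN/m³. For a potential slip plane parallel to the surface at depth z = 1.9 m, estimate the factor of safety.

FS = 1.04

For an infinite slope with a slip plane parallel to the surface (no pore pressure): FS = [c + γz cos²β tanφ] / [γz sinβ cosβ].
γz = 19.0·1.9 = 36.10 kN/m²
Numerator = 6.8 + 36.10·cos²38.7°·tan27.7° = 6.8 + 36.10·0.6091·0.5250 = 18.344 kPa
Denominator = 36.10·sin38.7°·cos38.7° = 36.10·0.6252·0.7804 = 17.615 kPa
FS = 18.344 / 17.615 = 1.041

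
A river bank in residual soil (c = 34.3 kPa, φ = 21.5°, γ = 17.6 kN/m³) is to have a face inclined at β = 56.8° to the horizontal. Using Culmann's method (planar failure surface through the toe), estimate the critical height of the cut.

Culmann's analysis gives the critical failure plane at α_cr = (β + φ)/2 = (56.8 + 21.5)/2 = 39.1°, and the critical height
H_c = (4c/γ) · sinβ cosφ / [1 − cos(β − φ)]
    = (4·34.3/17.6) · sin56.8°·cos21.5° / [1 − cos(35.3°)]
    = 7.795 · 0.8368·0.9304 / [1 − 0.8161]
    = 7.795 · 0.7785 / 0.1839
    = 33.01 m

H_c = 33.01 m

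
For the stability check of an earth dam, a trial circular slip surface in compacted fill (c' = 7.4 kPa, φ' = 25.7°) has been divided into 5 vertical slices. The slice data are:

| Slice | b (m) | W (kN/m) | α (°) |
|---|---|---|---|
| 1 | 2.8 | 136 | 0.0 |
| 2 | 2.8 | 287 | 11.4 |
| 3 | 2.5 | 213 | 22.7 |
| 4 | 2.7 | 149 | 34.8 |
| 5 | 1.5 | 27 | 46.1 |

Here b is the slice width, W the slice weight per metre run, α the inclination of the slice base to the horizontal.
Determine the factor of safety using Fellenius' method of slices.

FS = 1.91

Ordinary method of slices: FS = Σ[c'·Δl_i + (W_i cosα_i)·tanφ'] / Σ W_i sinα_i, with Δl_i = b_i / cosα_i.
Slice 1: Δl = 2.8/cos0.0° = 2.800 m; N'_1 = 136·cos0.0° = 136.0; c'Δl = 20.72; W sinα = 0.0
Slice 2: Δl = 2.8/cos11.4° = 2.856 m; N'_2 = 287·cos11.4° = 281.3; c'Δl = 21.14; W sinα = 56.7
Slice 3: Δl = 2.5/cos22.7° = 2.710 m; N'_3 = 213·cos22.7° = 196.5; c'Δl = 20.05; W sinα = 82.2
Slice 4: Δl = 2.7/cos34.8° = 3.288 m; N'_4 = 149·cos34.8° = 122.4; c'Δl = 24.33; W sinα = 85.0
Slice 5: Δl = 1.5/cos46.1° = 2.163 m; N'_5 = 27·cos46.1° = 18.7; c'Δl = 16.01; W sinα = 19.5
Σc'Δl = 102.3 kN/m; ΣN' = 754.9 kN/m; ΣW sinα = 243.4 kN/m
Resisting = 102.3 + 754.9·tan25.7° = 102.3 + 363.3 = 465.6 kN/m
FS = 465.6 / 243.4 = 1.913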